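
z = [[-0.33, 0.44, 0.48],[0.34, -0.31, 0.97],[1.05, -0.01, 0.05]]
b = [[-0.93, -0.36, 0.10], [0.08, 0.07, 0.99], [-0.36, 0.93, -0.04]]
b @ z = [[0.29,  -0.30,  -0.79], [1.04,  0.00,  0.16], [0.39,  -0.45,  0.73]]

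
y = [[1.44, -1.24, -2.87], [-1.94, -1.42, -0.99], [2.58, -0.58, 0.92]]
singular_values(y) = [3.55, 3.51, 1.25]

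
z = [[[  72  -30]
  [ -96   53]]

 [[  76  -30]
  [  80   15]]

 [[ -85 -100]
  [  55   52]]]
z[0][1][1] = 53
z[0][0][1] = -30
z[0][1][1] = 53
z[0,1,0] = -96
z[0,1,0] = -96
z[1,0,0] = 76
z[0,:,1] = [-30, 53]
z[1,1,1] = 15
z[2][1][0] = 55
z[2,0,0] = -85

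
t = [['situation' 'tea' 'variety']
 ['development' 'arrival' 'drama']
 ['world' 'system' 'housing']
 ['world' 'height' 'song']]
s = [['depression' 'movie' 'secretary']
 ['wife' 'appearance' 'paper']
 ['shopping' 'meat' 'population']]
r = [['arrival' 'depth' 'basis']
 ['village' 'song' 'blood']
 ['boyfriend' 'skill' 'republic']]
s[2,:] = ['shopping', 'meat', 'population']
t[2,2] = 'housing'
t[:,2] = ['variety', 'drama', 'housing', 'song']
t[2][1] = 'system'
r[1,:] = ['village', 'song', 'blood']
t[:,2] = ['variety', 'drama', 'housing', 'song']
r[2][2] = 'republic'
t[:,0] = ['situation', 'development', 'world', 'world']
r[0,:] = ['arrival', 'depth', 'basis']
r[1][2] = 'blood'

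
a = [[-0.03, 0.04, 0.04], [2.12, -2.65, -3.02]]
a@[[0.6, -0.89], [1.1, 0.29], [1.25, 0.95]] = [[0.08, 0.08], [-5.42, -5.52]]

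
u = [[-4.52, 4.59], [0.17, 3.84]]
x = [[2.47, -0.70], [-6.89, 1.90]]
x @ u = [[-11.28, 8.65], [31.47, -24.33]]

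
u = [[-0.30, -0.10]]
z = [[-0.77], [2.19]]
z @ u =[[0.23, 0.08], [-0.66, -0.22]]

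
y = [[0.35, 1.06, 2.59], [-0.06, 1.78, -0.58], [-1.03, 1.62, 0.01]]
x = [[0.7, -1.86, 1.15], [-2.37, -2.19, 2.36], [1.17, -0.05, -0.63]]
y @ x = [[0.76, -3.1, 1.27], [-4.94, -3.76, 4.5], [-4.55, -1.63, 2.63]]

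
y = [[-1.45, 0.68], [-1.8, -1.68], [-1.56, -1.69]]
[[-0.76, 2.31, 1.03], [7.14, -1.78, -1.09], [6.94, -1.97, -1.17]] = y @ [[-0.98, -0.73, -0.27], [-3.2, 1.84, 0.94]]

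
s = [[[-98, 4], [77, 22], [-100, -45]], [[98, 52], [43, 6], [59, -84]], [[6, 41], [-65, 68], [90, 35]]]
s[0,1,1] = 22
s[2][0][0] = 6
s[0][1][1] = 22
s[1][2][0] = 59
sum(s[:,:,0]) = 110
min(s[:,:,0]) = -100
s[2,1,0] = -65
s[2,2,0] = 90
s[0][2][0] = -100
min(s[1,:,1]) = -84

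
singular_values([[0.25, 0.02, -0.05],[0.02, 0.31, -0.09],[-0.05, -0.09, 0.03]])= [0.35, 0.25, 0.0]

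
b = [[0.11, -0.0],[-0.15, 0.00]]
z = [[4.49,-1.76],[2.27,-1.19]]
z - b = [[4.38, -1.76], [2.42, -1.19]]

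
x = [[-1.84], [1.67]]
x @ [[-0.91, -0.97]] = [[1.67, 1.78], [-1.52, -1.62]]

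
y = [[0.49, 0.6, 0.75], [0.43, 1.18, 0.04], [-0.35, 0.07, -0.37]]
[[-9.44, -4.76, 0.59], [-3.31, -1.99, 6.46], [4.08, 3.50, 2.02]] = y @ [[-1.33, -7.2, -1.12],[-1.98, 1.02, 5.99],[-10.14, -2.46, -3.27]]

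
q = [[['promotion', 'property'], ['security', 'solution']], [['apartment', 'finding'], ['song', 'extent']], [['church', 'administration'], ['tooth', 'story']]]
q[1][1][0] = 'song'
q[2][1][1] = 'story'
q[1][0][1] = 'finding'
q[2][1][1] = 'story'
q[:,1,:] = [['security', 'solution'], ['song', 'extent'], ['tooth', 'story']]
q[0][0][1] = 'property'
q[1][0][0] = 'apartment'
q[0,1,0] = 'security'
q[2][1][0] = 'tooth'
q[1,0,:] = ['apartment', 'finding']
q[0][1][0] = 'security'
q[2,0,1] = 'administration'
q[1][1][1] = 'extent'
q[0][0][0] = 'promotion'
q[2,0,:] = ['church', 'administration']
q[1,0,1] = 'finding'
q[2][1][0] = 'tooth'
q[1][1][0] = 'song'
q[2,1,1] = 'story'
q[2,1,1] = 'story'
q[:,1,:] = [['security', 'solution'], ['song', 'extent'], ['tooth', 'story']]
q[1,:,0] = ['apartment', 'song']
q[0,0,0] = 'promotion'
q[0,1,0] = 'security'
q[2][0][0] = 'church'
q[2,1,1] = 'story'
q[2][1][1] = 'story'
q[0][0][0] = 'promotion'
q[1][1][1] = 'extent'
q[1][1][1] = 'extent'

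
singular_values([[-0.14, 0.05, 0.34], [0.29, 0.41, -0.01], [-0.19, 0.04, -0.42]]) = [0.55, 0.51, 0.22]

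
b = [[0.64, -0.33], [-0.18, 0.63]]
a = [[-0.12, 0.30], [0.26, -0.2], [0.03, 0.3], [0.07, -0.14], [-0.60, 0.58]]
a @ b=[[-0.13, 0.23], [0.20, -0.21], [-0.03, 0.18], [0.07, -0.11], [-0.49, 0.56]]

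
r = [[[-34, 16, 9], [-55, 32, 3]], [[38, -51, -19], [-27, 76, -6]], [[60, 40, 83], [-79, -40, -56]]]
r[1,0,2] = -19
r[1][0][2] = -19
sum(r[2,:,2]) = 27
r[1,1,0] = -27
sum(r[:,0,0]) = 64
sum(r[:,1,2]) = -59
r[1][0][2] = -19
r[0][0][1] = 16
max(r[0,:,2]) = 9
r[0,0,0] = -34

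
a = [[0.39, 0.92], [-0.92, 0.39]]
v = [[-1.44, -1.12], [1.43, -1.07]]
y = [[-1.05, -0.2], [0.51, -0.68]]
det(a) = 1.00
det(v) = 3.14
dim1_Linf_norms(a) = [0.92, 0.92]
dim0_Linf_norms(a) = [0.92, 0.92]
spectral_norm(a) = 1.00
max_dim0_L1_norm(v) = 2.87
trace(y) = -1.73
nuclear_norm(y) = 1.87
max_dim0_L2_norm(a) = 1.0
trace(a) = 0.78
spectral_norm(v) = 2.03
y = v + a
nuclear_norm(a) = 2.00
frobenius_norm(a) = 1.41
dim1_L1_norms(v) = [2.56, 2.5]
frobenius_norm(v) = 2.55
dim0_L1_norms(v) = [2.87, 2.19]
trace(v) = -2.51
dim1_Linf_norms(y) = [1.05, 0.68]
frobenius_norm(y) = 1.37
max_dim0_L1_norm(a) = 1.31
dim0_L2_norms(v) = [2.03, 1.55]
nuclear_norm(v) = 3.58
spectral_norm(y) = 1.18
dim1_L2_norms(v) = [1.82, 1.79]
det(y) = 0.82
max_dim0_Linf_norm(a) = 0.92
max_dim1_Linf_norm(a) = 0.92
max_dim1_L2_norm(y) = 1.07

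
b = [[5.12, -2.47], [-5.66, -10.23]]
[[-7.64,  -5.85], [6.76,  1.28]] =b @ [[-1.43, -0.95], [0.13, 0.4]]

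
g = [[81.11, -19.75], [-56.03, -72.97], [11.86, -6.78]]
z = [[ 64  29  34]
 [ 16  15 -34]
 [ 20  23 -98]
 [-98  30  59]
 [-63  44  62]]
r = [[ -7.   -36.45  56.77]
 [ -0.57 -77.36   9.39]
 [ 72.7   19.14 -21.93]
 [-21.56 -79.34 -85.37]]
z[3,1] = 30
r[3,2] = -85.37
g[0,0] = 81.11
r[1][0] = -0.57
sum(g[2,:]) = 5.079999999999999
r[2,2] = -21.93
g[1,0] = -56.03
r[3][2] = -85.37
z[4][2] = 62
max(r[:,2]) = 56.77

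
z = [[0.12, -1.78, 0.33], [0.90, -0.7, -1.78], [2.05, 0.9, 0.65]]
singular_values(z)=[2.44, 2.17, 1.59]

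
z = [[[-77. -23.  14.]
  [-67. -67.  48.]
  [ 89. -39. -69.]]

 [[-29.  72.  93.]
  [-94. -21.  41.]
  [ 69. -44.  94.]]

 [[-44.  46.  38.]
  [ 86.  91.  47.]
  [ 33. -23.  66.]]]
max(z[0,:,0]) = 89.0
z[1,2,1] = -44.0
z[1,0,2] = 93.0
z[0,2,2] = -69.0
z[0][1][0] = -67.0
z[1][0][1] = 72.0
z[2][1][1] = 91.0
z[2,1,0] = 86.0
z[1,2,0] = 69.0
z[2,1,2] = 47.0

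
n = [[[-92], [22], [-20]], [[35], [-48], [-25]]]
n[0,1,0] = 22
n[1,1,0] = -48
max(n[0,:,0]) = 22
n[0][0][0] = -92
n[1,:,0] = [35, -48, -25]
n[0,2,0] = -20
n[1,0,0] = 35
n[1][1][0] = -48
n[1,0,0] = 35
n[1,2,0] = -25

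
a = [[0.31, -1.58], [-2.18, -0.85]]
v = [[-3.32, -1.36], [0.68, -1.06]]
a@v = [[-2.10, 1.25], [6.66, 3.87]]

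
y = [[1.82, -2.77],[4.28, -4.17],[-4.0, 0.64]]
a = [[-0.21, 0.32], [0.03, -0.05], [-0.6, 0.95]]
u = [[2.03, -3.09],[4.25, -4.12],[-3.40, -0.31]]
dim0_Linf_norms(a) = [0.6, 0.95]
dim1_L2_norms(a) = [0.38, 0.06, 1.12]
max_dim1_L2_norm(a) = 1.12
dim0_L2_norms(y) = [6.13, 5.05]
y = a + u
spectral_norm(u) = 7.29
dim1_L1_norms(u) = [5.12, 8.37, 3.71]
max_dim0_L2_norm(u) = 5.81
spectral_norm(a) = 1.19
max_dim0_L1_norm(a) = 1.32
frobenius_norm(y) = 7.94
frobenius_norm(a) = 1.19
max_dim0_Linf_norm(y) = 4.28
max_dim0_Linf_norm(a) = 0.95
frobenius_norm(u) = 7.77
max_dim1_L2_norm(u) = 5.92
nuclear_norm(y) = 9.92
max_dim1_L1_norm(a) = 1.55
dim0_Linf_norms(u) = [4.25, 4.12]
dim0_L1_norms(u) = [9.68, 7.52]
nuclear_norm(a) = 1.19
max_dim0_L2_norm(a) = 1.0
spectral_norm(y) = 7.60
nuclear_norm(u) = 9.97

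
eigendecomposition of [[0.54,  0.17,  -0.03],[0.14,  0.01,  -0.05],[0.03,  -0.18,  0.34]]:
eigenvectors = [[0.23,-0.97,0.21], [-0.88,-0.24,-0.06], [-0.42,0.06,0.98]]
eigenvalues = [-0.05, 0.58, 0.36]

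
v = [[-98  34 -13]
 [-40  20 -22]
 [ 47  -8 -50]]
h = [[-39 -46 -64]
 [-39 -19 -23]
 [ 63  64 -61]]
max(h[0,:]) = -39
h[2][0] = 63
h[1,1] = -19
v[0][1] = 34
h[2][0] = 63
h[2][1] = 64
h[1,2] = -23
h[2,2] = -61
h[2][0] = 63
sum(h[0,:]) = -149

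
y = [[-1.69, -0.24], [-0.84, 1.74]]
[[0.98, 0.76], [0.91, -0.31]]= y@[[-0.61, -0.4],[0.23, -0.37]]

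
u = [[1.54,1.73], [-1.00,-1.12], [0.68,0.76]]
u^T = [[1.54,-1.00,0.68], [1.73,-1.12,0.76]]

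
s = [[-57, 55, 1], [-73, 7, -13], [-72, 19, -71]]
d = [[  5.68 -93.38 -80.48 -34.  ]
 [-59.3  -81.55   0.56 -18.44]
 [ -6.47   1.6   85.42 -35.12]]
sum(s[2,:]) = -124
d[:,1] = [-93.38, -81.55, 1.6]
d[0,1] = -93.38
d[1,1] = -81.55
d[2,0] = -6.47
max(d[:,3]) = -18.44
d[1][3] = -18.44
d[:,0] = [5.68, -59.3, -6.47]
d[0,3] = -34.0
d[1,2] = 0.56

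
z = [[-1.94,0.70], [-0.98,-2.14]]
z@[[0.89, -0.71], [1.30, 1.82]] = [[-0.82,2.65], [-3.65,-3.2]]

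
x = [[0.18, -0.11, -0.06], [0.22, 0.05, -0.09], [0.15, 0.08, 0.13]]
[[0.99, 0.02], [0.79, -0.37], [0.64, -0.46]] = x@ [[4.52, -1.41], [-2.14, -2.14], [1.05, -0.58]]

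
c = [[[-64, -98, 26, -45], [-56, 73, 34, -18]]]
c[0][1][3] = -18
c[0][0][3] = -45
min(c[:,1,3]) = -18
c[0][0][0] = -64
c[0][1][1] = 73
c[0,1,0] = -56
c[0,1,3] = -18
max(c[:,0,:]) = 26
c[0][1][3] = -18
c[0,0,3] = -45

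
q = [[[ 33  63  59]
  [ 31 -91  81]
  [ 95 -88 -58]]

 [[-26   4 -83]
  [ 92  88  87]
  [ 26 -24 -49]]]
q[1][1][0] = 92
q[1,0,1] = 4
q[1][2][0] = 26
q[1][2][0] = 26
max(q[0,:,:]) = 95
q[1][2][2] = -49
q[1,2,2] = -49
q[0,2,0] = 95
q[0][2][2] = -58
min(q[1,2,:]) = -49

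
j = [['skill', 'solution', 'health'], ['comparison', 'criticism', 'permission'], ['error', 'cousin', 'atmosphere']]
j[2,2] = 'atmosphere'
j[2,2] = 'atmosphere'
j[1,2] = 'permission'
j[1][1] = 'criticism'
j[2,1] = 'cousin'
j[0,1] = 'solution'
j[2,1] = 'cousin'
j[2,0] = 'error'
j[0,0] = 'skill'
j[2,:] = ['error', 'cousin', 'atmosphere']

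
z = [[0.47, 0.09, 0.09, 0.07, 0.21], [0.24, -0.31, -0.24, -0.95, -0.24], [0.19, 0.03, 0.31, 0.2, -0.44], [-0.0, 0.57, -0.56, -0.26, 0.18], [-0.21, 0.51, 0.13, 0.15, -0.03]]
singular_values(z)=[1.17, 0.95, 0.55, 0.54, 0.21]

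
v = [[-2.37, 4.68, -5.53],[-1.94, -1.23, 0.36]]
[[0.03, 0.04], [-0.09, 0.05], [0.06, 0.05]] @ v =[[-0.15, 0.09, -0.15], [0.12, -0.48, 0.52], [-0.24, 0.22, -0.31]]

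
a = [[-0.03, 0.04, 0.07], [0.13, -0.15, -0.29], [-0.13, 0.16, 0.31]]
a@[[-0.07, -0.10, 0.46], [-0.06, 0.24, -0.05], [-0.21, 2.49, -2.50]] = [[-0.02, 0.19, -0.19], [0.06, -0.77, 0.79], [-0.07, 0.82, -0.84]]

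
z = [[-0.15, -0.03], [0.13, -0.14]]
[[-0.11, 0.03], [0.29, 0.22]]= z @ [[0.95, 0.11], [-1.16, -1.44]]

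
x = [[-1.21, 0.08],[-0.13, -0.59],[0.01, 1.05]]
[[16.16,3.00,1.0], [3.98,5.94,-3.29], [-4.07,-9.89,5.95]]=x @ [[-13.60, -3.10, -0.45], [-3.75, -9.39, 5.67]]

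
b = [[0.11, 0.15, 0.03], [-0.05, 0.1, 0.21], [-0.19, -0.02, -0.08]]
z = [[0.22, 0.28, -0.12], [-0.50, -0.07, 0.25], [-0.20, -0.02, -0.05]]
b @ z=[[-0.06, 0.02, 0.02],[-0.1, -0.03, 0.02],[-0.02, -0.05, 0.02]]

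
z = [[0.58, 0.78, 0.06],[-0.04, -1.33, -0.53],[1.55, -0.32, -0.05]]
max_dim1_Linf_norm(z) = 1.55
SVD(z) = [[-0.41, 0.41, -0.81], [0.14, -0.85, -0.50], [-0.9, -0.32, 0.29]] @ diag([1.6556200217305739, 1.6496627815203153, 0.21150662143656174]) @ [[-0.99, -0.13, -0.03], [-0.14, 0.94, 0.30], [0.01, -0.30, 0.95]]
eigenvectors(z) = [[(-0.21-0.27j), (-0.21+0.27j), -0.31+0.00j], [(0.26-0.06j), 0.26+0.06j, (0.83+0j)], [-0.90+0.00j, (-0.9-0j), 0.47+0.00j]]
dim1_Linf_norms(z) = [0.78, 1.33, 1.55]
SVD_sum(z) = [[0.67,  0.09,  0.02], [-0.23,  -0.03,  -0.01], [1.48,  0.20,  0.05]] + [[-0.09, 0.64, 0.2],[0.19, -1.33, -0.42],[0.07, -0.50, -0.16]] + [[-0.0,0.05,-0.16],  [-0.0,0.03,-0.1],  [0.00,-0.02,0.06]]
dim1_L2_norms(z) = [0.97, 1.43, 1.58]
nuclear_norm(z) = 3.52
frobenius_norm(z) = 2.35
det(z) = -0.58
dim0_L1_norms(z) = [2.17, 2.43, 0.64]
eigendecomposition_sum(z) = [[(0.34+0.06j),(0.16-0.03j),-0.05+0.09j], [(-0.16+0.23j),-0.03+0.12j,(-0.05-0.07j)], [0.69-0.61j,(0.2-0.37j),(0.1+0.25j)]] + [[(0.34-0.06j), (0.16+0.03j), (-0.05-0.09j)], [(-0.16-0.23j), -0.03-0.12j, (-0.05+0.07j)], [0.69+0.61j, 0.20+0.37j, (0.1-0.25j)]] + [[(-0.11+0j),(0.47+0j),(0.16-0j)], [0.29-0.00j,(-1.26-0j),(-0.44+0j)], [(0.16-0j),(-0.72-0j),-0.25+0.00j]]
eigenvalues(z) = [(0.41+0.44j), (0.41-0.44j), (-1.62+0j)]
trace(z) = -0.80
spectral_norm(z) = 1.66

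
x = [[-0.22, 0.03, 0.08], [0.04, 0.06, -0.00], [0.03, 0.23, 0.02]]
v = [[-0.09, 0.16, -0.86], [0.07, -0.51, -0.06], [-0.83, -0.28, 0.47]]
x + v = [[-0.31, 0.19, -0.78], [0.11, -0.45, -0.06], [-0.8, -0.05, 0.49]]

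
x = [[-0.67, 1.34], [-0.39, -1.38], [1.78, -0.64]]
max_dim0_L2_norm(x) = 2.03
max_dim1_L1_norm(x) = 2.42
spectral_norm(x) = 2.33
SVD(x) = [[-0.62, 0.25], [0.33, -0.78], [0.71, 0.58]] @ diag([2.334078299756283, 1.5591916144614237]) @ [[0.67, -0.75], [0.75, 0.67]]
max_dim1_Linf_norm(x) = 1.78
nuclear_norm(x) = 3.89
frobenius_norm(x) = 2.81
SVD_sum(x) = [[-0.96,1.08], [0.51,-0.57], [1.11,-1.24]] + [[0.29, 0.26], [-0.9, -0.81], [0.67, 0.60]]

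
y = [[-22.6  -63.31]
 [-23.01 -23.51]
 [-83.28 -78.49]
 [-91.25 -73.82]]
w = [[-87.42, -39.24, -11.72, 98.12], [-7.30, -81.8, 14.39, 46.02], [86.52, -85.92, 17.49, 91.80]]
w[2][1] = -85.92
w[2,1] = -85.92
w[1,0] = -7.3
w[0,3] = 98.12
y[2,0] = -83.28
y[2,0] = -83.28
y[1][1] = -23.51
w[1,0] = -7.3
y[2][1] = -78.49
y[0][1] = -63.31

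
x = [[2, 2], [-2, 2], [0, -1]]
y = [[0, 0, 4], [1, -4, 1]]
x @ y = [[2, -8, 10], [2, -8, -6], [-1, 4, -1]]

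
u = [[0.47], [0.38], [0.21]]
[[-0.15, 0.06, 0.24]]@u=[[0.0]]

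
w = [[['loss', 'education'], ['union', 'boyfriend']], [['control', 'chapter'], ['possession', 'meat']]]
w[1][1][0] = 'possession'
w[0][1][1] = 'boyfriend'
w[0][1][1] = 'boyfriend'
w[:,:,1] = [['education', 'boyfriend'], ['chapter', 'meat']]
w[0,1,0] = 'union'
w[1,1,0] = 'possession'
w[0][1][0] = 'union'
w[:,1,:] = [['union', 'boyfriend'], ['possession', 'meat']]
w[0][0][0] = 'loss'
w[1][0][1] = 'chapter'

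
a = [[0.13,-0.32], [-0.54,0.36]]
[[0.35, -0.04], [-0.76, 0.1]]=a@[[0.92,  -0.14], [-0.72,  0.07]]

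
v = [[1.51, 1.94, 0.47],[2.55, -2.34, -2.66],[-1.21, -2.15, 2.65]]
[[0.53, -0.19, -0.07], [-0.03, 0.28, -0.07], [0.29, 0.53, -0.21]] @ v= [[0.40,1.62,0.57], [0.75,-0.56,-0.94], [2.04,-0.23,-1.83]]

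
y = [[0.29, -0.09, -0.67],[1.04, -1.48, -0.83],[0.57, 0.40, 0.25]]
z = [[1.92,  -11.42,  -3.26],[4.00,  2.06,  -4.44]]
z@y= [[-13.18, 15.42, 7.38], [0.77, -5.18, -5.5]]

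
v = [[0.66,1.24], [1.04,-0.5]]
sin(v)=[[0.46,0.93], [0.78,-0.41]]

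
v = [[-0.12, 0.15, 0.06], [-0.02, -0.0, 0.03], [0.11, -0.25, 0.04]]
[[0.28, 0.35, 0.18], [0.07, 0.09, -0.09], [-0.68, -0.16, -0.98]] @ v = [[-0.02, -0.0, 0.03], [-0.02, 0.03, 0.0], [-0.02, 0.14, -0.08]]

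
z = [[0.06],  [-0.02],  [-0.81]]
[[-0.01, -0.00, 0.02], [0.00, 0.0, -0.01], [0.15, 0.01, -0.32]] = z @ [[-0.19,-0.01,0.39]]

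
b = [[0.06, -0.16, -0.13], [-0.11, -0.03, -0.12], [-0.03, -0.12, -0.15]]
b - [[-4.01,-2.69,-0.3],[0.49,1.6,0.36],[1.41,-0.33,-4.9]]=[[4.07, 2.53, 0.17], [-0.6, -1.63, -0.48], [-1.44, 0.21, 4.75]]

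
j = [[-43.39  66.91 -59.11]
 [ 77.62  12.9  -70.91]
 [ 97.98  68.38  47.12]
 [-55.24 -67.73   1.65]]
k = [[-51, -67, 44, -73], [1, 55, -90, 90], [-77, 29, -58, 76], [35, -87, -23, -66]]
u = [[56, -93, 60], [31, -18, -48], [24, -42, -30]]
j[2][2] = 47.12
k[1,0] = 1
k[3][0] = 35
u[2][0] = 24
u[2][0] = 24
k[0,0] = -51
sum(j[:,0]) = 76.97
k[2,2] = -58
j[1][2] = -70.91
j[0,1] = 66.91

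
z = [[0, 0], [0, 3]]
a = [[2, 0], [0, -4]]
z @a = [[0, 0], [0, -12]]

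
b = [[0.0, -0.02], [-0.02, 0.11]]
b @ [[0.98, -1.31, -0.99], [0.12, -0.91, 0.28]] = [[-0.00, 0.02, -0.01], [-0.01, -0.07, 0.05]]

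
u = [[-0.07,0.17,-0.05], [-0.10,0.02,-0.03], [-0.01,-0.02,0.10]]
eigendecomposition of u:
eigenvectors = [[0.78+0.00j, (0.78-0j), -0.28+0.00j], [(0.2+0.58j), (0.2-0.58j), (-0.01+0j)], [0.1j, 0.00-0.10j, 0.96+0.00j]]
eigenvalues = [(-0.03+0.12j), (-0.03-0.12j), (0.1+0j)]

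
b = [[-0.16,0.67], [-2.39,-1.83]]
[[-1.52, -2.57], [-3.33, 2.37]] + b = [[-1.68, -1.90], [-5.72, 0.54]]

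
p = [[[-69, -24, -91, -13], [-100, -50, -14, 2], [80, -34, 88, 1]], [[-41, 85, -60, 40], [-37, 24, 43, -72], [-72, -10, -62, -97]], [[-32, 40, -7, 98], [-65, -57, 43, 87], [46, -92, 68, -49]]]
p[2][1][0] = -65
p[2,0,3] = 98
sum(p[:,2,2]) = 94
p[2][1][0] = -65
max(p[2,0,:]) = 98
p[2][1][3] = 87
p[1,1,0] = -37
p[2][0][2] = -7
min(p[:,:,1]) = -92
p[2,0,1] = 40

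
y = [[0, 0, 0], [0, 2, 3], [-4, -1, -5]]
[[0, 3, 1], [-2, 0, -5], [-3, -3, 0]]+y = [[0, 3, 1], [-2, 2, -2], [-7, -4, -5]]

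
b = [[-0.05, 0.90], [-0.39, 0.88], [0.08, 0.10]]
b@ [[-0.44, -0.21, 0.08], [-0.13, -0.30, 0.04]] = [[-0.1,-0.26,0.03], [0.06,-0.18,0.00], [-0.05,-0.05,0.01]]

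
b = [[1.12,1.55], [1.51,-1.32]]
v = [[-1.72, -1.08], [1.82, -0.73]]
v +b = [[-0.60, 0.47], [3.33, -2.05]]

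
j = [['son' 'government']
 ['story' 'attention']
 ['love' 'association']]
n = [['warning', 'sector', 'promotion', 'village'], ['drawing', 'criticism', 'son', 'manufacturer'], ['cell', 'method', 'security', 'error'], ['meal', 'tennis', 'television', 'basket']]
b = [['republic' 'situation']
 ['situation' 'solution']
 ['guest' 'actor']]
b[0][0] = 'republic'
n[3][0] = 'meal'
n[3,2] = 'television'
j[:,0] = ['son', 'story', 'love']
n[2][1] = 'method'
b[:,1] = ['situation', 'solution', 'actor']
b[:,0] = ['republic', 'situation', 'guest']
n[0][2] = 'promotion'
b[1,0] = 'situation'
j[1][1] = 'attention'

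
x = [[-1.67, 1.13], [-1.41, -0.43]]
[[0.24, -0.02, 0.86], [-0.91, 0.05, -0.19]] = x @[[0.40, -0.02, -0.07], [0.8, -0.05, 0.66]]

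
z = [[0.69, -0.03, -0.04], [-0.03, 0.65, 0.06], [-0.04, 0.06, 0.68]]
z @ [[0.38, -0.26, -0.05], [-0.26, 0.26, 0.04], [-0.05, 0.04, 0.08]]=[[0.27,-0.19,-0.04], [-0.18,0.18,0.03], [-0.06,0.05,0.06]]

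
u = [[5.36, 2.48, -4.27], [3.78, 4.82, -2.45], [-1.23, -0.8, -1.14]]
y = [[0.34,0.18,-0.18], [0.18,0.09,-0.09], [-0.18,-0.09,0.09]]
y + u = [[5.7,2.66,-4.45], [3.96,4.91,-2.54], [-1.41,-0.89,-1.05]]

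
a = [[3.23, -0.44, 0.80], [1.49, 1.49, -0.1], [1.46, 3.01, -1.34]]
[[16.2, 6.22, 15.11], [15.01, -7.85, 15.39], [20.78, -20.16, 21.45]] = a @ [[5.41, 0.38, 5.01], [4.73, -5.43, 5.43], [1.01, 3.26, 1.65]]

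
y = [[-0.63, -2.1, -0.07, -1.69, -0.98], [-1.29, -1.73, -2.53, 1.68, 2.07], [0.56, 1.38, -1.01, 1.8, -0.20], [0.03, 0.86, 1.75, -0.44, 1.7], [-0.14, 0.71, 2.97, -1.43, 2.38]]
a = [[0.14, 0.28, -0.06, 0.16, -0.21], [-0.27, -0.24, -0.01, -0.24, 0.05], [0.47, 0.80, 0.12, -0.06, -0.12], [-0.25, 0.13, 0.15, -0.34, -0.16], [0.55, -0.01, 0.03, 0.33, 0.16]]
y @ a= [[0.33, 0.06, -0.23, 0.66, 0.15], [-0.18, -1.77, 0.11, 0.47, 0.55], [-1.33, -0.75, 0.1, -0.86, -0.25], [1.64, 1.13, 0.18, 0.40, 0.17], [2.85, 1.96, 0.21, 0.90, 0.32]]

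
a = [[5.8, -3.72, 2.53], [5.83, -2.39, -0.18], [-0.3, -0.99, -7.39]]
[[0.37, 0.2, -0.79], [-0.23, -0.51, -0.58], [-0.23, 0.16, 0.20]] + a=[[6.17, -3.52, 1.74], [5.6, -2.90, -0.76], [-0.53, -0.83, -7.19]]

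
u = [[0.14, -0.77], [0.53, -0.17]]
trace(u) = -0.03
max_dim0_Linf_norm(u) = 0.77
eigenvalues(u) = [(-0.02+0.62j), (-0.02-0.62j)]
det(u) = 0.38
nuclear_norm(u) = 1.30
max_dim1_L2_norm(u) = 0.78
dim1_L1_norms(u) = [0.91, 0.7]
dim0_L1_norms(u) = [0.67, 0.94]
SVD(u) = [[-0.89,  -0.45], [-0.45,  0.89]] @ diag([0.8461960117255515, 0.45415009604729834]) @ [[-0.43, 0.9],  [0.9, 0.43]]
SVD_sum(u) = [[0.32,-0.68], [0.16,-0.34]] + [[-0.18,-0.09],[0.37,0.17]]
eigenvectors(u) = [[0.77+0.00j,(0.77-0j)], [(0.15-0.62j),(0.15+0.62j)]]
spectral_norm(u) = 0.85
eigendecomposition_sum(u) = [[0.07+0.31j, (-0.38-0.01j)], [0.26+0.01j, (-0.08+0.31j)]] + [[(0.07-0.31j), (-0.39+0.01j)], [0.26-0.01j, -0.08-0.31j]]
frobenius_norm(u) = 0.96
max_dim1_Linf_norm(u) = 0.77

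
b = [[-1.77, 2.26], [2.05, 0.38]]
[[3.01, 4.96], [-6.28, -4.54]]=b @ [[-2.89, -2.29], [-0.93, 0.4]]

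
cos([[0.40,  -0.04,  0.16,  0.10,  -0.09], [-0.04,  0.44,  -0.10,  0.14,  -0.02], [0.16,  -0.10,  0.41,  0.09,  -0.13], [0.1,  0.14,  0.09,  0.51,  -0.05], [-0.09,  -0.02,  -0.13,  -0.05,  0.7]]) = [[0.90, 0.02, -0.07, -0.05, 0.06], [0.02, 0.89, 0.04, -0.06, 0.01], [-0.07, 0.04, 0.89, -0.04, 0.07], [-0.05, -0.06, -0.04, 0.86, 0.04], [0.06, 0.01, 0.07, 0.04, 0.75]]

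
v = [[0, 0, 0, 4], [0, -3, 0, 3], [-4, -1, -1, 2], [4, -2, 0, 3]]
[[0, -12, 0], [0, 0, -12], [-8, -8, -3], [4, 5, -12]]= v@[[1, 2, -1], [0, -3, 4], [4, -3, 3], [0, -3, 0]]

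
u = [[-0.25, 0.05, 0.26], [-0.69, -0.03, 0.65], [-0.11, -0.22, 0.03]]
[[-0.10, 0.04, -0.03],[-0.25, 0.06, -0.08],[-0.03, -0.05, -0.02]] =u @ [[0.16, -0.04, 0.26], [0.03, 0.27, -0.04], [-0.22, 0.06, 0.15]]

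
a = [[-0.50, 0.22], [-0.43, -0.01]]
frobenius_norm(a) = 0.70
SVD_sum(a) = [[-0.52,0.13], [-0.4,0.10]] + [[0.02,0.09],[-0.03,-0.11]]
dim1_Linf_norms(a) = [0.5, 0.43]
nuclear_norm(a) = 0.83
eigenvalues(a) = [(-0.26+0.19j), (-0.26-0.19j)]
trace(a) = -0.51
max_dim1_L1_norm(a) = 0.72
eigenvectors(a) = [[-0.46+0.35j, (-0.46-0.35j)], [-0.81+0.00j, -0.81-0.00j]]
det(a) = 0.10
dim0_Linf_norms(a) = [0.5, 0.22]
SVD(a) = [[-0.79, -0.61], [-0.61, 0.79]] @ diag([0.6796501100199338, 0.14654599260946014]) @ [[0.97, -0.25],  [-0.25, -0.97]]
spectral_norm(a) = 0.68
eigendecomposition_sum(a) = [[-0.25-0.08j, 0.11+0.15j], [-0.21-0.29j, (-0.01+0.26j)]] + [[-0.25+0.08j, 0.11-0.15j],[(-0.21+0.29j), -0.00-0.26j]]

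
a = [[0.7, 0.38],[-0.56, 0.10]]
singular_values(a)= [0.93, 0.3]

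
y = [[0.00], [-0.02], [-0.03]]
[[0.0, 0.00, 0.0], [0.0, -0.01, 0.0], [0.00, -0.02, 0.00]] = y@[[-0.11, 0.59, -0.03]]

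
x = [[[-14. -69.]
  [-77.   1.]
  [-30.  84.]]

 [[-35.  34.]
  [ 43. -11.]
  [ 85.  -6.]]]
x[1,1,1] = -11.0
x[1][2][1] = -6.0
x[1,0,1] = 34.0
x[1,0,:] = [-35.0, 34.0]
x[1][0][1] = 34.0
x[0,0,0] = -14.0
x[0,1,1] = 1.0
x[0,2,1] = 84.0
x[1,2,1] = -6.0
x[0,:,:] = [[-14.0, -69.0], [-77.0, 1.0], [-30.0, 84.0]]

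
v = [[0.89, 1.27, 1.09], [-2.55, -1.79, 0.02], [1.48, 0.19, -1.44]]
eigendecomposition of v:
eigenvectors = [[-0.52,-0.25,0.14],  [0.73,0.82,-0.78],  [-0.44,-0.52,0.61]]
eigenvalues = [0.02, -1.03, -1.33]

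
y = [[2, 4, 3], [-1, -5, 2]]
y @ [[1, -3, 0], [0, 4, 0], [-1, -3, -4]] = [[-1, 1, -12], [-3, -23, -8]]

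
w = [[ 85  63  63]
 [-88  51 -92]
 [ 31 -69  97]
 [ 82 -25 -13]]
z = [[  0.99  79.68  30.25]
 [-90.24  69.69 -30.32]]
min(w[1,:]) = -92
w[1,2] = -92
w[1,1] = 51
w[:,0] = [85, -88, 31, 82]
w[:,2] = [63, -92, 97, -13]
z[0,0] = 0.99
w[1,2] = -92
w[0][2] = 63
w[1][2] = -92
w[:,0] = [85, -88, 31, 82]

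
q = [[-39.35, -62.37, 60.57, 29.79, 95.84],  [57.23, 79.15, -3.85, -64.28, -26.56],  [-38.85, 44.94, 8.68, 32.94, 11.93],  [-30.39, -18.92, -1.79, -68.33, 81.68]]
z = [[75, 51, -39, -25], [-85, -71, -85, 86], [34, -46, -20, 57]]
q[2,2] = 8.68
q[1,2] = -3.85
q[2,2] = 8.68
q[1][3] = -64.28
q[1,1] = 79.15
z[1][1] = -71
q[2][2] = 8.68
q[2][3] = 32.94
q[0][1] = -62.37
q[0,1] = -62.37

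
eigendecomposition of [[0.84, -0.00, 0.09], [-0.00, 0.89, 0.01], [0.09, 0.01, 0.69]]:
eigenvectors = [[-0.42, -0.84, 0.34], [-0.04, 0.39, 0.92], [0.91, -0.38, 0.2]]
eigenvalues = [0.65, 0.88, 0.89]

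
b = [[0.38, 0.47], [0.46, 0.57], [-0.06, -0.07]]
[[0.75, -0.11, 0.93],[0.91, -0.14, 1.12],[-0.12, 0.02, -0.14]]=b@[[1.19, 0.04, 1.75], [0.63, -0.27, 0.56]]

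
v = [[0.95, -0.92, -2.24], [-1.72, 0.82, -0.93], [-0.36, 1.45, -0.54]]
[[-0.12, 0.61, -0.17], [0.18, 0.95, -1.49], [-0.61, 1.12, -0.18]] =v@ [[-0.38, -0.0, 0.78], [-0.48, 0.58, 0.19], [0.09, -0.51, 0.33]]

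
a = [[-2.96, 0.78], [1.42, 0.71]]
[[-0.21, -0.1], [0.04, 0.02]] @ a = [[0.48, -0.23], [-0.09, 0.05]]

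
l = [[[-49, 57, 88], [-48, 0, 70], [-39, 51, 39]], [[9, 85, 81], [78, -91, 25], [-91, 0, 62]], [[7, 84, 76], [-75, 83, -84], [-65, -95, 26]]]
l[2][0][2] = 76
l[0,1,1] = 0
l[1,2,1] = 0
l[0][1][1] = 0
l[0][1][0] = -48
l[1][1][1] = -91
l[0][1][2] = 70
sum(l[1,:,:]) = 158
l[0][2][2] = 39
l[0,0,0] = -49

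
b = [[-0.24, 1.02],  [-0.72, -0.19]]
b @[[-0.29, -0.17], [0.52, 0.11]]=[[0.6, 0.15],[0.11, 0.10]]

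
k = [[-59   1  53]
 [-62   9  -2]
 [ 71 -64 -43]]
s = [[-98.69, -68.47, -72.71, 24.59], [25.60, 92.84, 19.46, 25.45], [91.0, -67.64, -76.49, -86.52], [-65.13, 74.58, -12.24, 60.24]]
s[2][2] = -76.49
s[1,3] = 25.45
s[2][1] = -67.64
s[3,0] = -65.13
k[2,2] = -43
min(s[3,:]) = -65.13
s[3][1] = 74.58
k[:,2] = [53, -2, -43]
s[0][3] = 24.59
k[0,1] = 1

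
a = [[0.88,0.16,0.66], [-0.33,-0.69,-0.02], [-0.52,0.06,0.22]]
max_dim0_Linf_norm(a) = 0.88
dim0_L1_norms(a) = [1.73, 0.91, 0.9]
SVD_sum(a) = [[0.9, 0.36, 0.46], [-0.43, -0.17, -0.22], [-0.27, -0.11, -0.14]] + [[0.05, -0.23, 0.09],[0.10, -0.52, 0.20],[-0.01, 0.07, -0.03]] + [[-0.07,0.03,0.11], [0.0,-0.0,-0.00], [-0.23,0.1,0.38]]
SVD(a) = [[-0.87,0.4,-0.29], [0.42,0.91,0.01], [0.26,-0.12,-0.96]] @ diag([1.2352880306910454, 0.6215685625428049, 0.48074525820844966]) @ [[-0.84, -0.33, -0.42],[0.18, -0.92, 0.36],[0.51, -0.22, -0.83]]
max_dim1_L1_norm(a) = 1.7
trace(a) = 0.41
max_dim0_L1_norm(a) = 1.73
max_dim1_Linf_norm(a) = 0.88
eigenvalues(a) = [(0.54+0.51j), (0.54-0.51j), (-0.67+0j)]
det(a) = -0.37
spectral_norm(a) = 1.24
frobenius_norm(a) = 1.46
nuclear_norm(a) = 2.34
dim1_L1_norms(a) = [1.7, 1.04, 0.8]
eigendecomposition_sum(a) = [[0.44+0.09j, (0.06-0.03j), 0.33-0.35j], [(-0.11+0.02j), (-0.01+0.01j), -0.05+0.11j], [(-0.27+0.29j), (-0+0.06j), 0.11+0.41j]] + [[0.44-0.09j,(0.06+0.03j),0.33+0.35j], [-0.11-0.02j,(-0.01-0.01j),(-0.05-0.11j)], [(-0.27-0.29j),(-0-0.06j),0.11-0.41j]] + [[0.01+0.00j, (0.04-0j), (-0+0j)], [-0.12-0.00j, -0.67+0.00j, 0.07-0.00j], [0.01+0.00j, 0.07-0.00j, -0.01+0.00j]]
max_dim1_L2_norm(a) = 1.11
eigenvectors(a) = [[-0.74+0.00j, -0.74-0.00j, 0.06+0.00j], [(0.17-0.06j), (0.17+0.06j), (-0.99+0j)], [0.34-0.56j, 0.34+0.56j, 0.10+0.00j]]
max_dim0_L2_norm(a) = 1.07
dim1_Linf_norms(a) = [0.88, 0.69, 0.52]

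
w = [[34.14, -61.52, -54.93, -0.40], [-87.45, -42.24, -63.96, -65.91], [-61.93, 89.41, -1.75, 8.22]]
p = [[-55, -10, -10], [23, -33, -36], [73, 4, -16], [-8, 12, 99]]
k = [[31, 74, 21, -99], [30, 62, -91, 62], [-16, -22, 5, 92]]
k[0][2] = 21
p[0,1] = -10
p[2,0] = 73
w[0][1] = -61.52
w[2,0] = -61.93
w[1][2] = -63.96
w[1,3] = -65.91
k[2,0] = -16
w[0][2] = -54.93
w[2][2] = -1.75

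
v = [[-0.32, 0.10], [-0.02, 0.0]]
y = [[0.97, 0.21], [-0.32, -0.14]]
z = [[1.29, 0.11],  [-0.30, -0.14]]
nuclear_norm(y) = 1.12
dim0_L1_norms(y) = [1.29, 0.35]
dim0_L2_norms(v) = [0.32, 0.1]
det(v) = 0.00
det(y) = -0.07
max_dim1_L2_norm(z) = 1.29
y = z + v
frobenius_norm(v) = 0.34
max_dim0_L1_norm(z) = 1.59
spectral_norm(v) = 0.34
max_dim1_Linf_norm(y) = 0.97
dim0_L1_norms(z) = [1.59, 0.25]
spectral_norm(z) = 1.33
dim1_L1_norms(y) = [1.18, 0.46]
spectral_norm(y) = 1.05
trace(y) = 0.83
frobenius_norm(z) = 1.34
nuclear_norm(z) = 1.44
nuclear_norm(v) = 0.34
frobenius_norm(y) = 1.05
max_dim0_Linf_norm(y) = 0.97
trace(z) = 1.15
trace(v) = -0.32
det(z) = -0.15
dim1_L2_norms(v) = [0.34, 0.02]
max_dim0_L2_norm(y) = 1.02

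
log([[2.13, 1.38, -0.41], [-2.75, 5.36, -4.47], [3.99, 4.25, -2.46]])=[[0.82+1.02j, (0.28+0.16j), 0.16-0.54j], [0.96-3.35j, (2.43-0.51j), (-2.05+1.78j)], [3.52-4.95j, (1.48-0.75j), -1.17+2.63j]]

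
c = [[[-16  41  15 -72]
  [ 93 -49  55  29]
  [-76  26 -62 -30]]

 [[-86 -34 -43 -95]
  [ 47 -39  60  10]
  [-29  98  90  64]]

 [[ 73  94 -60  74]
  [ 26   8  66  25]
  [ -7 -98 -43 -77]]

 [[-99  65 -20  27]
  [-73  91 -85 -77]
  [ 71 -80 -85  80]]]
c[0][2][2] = -62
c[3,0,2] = -20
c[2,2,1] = -98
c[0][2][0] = -76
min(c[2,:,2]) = -60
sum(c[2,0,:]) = 181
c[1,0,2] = -43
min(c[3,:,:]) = -99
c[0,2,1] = 26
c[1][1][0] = 47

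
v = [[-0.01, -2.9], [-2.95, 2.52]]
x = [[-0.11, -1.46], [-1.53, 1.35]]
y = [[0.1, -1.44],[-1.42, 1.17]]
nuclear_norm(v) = 6.37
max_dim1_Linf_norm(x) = 1.53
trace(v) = 2.51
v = x + y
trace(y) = 1.27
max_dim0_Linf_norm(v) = 2.95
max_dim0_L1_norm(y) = 2.61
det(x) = -2.38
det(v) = -8.58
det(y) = -1.93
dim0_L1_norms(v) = [2.96, 5.42]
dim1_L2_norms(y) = [1.44, 1.84]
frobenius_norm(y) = 2.34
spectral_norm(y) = 2.16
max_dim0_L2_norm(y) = 1.86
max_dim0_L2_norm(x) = 1.99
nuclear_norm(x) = 3.33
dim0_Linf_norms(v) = [2.95, 2.9]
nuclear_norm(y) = 3.05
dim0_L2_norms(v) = [2.95, 3.84]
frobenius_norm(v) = 4.84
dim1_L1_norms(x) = [1.57, 2.88]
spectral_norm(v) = 4.44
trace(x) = 1.24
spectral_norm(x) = 2.28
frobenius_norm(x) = 2.51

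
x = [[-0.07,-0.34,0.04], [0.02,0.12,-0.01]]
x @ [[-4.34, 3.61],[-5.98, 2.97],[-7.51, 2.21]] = [[2.04, -1.17],[-0.73, 0.41]]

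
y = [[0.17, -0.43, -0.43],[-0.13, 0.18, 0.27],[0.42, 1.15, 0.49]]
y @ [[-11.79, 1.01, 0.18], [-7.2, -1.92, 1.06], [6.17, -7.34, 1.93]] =[[-1.56,4.15,-1.26], [1.90,-2.46,0.69], [-10.21,-5.38,2.24]]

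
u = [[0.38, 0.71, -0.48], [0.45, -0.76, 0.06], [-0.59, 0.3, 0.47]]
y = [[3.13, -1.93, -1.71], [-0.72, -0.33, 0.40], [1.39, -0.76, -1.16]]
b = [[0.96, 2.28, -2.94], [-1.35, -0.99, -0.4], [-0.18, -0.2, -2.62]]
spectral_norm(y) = 4.53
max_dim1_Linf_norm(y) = 3.13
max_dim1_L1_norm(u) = 1.57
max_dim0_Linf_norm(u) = 0.76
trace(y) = 1.64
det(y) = 0.97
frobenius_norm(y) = 4.59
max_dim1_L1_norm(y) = 6.77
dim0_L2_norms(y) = [3.5, 2.1, 2.1]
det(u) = -0.17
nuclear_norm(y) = 5.53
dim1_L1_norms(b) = [6.18, 2.74, 3.0]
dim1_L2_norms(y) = [4.06, 0.89, 1.96]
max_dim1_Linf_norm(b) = 2.94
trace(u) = 0.09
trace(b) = -2.65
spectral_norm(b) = 4.36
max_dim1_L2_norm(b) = 3.84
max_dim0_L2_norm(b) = 3.96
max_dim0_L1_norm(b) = 5.96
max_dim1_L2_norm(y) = 4.06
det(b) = -5.76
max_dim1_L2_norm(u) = 0.94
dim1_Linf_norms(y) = [3.13, 0.72, 1.39]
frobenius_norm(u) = 1.52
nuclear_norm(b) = 7.24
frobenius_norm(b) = 4.97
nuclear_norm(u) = 2.29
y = b @ u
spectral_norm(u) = 1.13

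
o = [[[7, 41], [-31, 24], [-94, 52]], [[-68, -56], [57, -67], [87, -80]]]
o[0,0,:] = [7, 41]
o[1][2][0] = 87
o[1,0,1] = -56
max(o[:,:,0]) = 87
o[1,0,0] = -68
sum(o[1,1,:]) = -10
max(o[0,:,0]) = 7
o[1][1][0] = 57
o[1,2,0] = 87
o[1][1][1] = -67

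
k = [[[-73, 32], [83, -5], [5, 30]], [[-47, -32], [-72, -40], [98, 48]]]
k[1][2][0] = 98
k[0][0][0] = -73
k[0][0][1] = 32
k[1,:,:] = [[-47, -32], [-72, -40], [98, 48]]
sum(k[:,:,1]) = 33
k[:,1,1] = [-5, -40]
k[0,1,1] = -5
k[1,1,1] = -40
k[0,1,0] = 83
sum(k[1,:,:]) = -45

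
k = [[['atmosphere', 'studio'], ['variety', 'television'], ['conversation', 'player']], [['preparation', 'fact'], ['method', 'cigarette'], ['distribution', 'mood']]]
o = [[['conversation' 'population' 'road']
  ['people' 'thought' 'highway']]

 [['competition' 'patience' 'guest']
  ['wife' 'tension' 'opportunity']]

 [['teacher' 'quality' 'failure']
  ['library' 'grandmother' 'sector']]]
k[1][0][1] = 'fact'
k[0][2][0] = 'conversation'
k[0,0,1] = 'studio'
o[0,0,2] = 'road'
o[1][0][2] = 'guest'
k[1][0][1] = 'fact'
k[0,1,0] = 'variety'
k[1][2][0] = 'distribution'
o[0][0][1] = 'population'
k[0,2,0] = 'conversation'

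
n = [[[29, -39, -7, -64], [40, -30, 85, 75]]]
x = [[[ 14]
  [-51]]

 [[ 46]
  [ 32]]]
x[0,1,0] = -51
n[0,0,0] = 29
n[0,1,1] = -30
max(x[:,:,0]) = 46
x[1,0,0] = 46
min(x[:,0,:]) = 14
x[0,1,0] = -51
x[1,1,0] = 32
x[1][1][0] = 32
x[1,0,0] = 46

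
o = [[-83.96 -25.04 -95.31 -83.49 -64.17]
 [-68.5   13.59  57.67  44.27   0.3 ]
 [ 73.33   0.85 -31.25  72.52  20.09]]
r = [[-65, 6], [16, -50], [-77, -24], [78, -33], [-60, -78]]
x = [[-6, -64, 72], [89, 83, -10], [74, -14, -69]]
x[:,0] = [-6, 89, 74]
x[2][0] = 74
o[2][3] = 72.52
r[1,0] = 16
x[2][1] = -14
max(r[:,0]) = 78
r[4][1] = -78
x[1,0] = 89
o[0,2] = -95.31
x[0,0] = -6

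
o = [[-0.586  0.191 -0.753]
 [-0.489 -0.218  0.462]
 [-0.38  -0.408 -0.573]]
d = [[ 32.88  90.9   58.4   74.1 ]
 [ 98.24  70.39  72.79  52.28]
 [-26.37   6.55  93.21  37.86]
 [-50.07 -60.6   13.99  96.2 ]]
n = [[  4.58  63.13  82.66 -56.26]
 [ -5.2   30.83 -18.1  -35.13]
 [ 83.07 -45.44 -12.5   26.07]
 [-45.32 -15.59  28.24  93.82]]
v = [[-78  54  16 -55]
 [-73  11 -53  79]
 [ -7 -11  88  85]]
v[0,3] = -55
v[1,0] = -73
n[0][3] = -56.26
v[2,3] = 85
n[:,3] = [-56.26, -35.13, 26.07, 93.82]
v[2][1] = -11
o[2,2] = -0.573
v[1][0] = -73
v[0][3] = -55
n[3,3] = 93.82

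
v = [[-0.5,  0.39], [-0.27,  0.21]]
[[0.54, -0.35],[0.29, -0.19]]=v @ [[-0.33,0.95], [0.95,0.33]]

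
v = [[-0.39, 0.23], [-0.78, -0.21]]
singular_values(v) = [0.88, 0.3]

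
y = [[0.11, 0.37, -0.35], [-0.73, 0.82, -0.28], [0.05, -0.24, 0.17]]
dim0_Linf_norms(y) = [0.73, 0.82, 0.35]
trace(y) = 1.10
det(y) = 0.00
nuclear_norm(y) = 1.65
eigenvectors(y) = [[(-0.36+0.48j), (-0.36-0.48j), 0.37+0.00j], [-0.74+0.00j, (-0.74-0j), 0.58+0.00j], [(0.23-0.18j), (0.23+0.18j), (0.73+0j)]]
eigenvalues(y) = [(0.55+0.41j), (0.55-0.41j), 0j]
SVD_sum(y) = [[-0.19, 0.26, -0.11], [-0.62, 0.86, -0.37], [0.15, -0.21, 0.09]] + [[0.30, 0.11, -0.24], [-0.11, -0.04, 0.09], [-0.10, -0.04, 0.08]] + [[0.0, 0.00, 0.0], [0.0, 0.0, 0.0], [0.0, 0.00, 0.0]]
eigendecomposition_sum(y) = [[0.05+0.41j,(0.18-0.28j),-0.18+0.01j], [(-0.37+0.36j),(0.41-0.02j),(-0.14-0.16j)], [0.02-0.20j,(-0.12+0.11j),(0.08+0.02j)]] + [[(0.05-0.41j), (0.18+0.28j), -0.18-0.01j], [-0.37-0.36j, 0.41+0.02j, -0.14+0.16j], [(0.02+0.2j), -0.12-0.11j, 0.08-0.02j]] + [[0.00-0.00j, 0j, 0.00-0.00j], [0.00-0.00j, 0.00+0.00j, 0.00-0.00j], [-0j, 0.00+0.00j, 0.00-0.00j]]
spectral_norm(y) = 1.20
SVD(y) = [[0.28, -0.89, 0.35], [0.93, 0.34, 0.12], [-0.22, 0.30, 0.93]] @ diag([1.203183986977915, 0.4433260968377805, 0.0032039573197607425]) @ [[-0.55, 0.77, -0.33],  [-0.75, -0.28, 0.6],  [0.37, 0.58, 0.73]]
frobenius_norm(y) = 1.28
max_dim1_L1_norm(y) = 1.83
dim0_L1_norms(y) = [0.89, 1.43, 0.8]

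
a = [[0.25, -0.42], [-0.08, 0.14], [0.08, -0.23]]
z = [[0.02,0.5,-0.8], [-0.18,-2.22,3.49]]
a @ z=[[0.08, 1.06, -1.67],[-0.03, -0.35, 0.55],[0.04, 0.55, -0.87]]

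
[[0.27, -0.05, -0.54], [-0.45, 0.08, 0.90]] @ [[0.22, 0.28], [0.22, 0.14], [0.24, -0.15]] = [[-0.08, 0.15], [0.13, -0.25]]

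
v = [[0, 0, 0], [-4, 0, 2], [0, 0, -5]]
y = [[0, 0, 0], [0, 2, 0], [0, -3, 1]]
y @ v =[[0, 0, 0], [-8, 0, 4], [12, 0, -11]]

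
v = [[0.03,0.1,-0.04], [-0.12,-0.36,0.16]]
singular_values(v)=[0.43, 0.0]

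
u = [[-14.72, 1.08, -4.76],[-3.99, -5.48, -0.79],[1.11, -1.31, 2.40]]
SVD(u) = [[-0.96, 0.22, 0.18], [-0.26, -0.93, -0.25], [0.11, -0.28, 0.95]] @ diag([16.091141876606343, 5.811163341386978, 1.758048271989652]) @ [[0.95, 0.01, 0.31],[0.04, 0.99, -0.17],[-0.31, 0.17, 0.93]]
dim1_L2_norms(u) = [15.51, 6.82, 2.95]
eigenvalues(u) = [-14.08, -5.75, 2.03]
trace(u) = -17.80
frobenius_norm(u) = 17.20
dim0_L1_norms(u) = [19.82, 7.87, 7.95]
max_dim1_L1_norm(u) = 20.56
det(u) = 164.39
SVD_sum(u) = [[-14.68, -0.21, -4.84], [-3.90, -0.06, -1.29], [1.70, 0.02, 0.56]] + [[0.05,  1.24,  -0.21],[-0.22,  -5.35,  0.9],[-0.07,  -1.62,  0.27]] + [[-0.1, 0.05, 0.29], [0.14, -0.07, -0.41], [-0.52, 0.29, 1.57]]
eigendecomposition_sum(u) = [[-14.76, 1.21, -4.21], [-6.81, 0.56, -1.94], [0.45, -0.04, 0.13]] + [[0.11, -0.23, 0.04],[2.81, -6.03, 1.06],[0.44, -0.94, 0.16]] + [[-0.06, 0.09, -0.59], [0.01, -0.01, 0.09], [0.22, -0.34, 2.11]]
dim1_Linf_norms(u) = [14.72, 5.48, 2.4]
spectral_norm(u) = 16.09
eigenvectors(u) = [[0.91, -0.04, -0.27], [0.42, -0.99, 0.04], [-0.03, -0.15, 0.96]]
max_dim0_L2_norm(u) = 15.29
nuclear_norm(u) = 23.66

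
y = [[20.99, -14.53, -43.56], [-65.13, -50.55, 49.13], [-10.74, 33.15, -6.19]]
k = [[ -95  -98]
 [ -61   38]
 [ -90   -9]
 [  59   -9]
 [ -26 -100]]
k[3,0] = 59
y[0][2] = -43.56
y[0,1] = -14.53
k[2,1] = -9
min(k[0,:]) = -98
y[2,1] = 33.15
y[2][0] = -10.74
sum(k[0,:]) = -193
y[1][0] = -65.13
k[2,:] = [-90, -9]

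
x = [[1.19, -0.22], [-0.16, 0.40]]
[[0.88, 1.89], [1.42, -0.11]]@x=[[0.74, 0.56], [1.71, -0.36]]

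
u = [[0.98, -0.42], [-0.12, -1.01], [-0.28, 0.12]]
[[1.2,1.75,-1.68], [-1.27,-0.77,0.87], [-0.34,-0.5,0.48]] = u@ [[1.68, 2.01, -1.98], [1.06, 0.52, -0.63]]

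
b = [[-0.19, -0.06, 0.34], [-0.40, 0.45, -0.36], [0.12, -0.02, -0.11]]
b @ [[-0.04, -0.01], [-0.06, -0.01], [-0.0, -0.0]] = [[0.01, 0.00], [-0.01, -0.00], [-0.0, -0.0]]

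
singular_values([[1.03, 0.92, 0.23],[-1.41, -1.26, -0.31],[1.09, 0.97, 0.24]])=[2.8, 0.0, 0.0]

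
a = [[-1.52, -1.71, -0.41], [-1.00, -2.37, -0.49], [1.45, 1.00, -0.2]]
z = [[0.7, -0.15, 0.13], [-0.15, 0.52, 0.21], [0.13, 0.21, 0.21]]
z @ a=[[-0.73, -0.71, -0.24], [0.01, -0.77, -0.24], [-0.1, -0.51, -0.2]]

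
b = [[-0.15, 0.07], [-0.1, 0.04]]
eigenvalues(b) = [-0.1, -0.01]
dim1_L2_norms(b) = [0.17, 0.11]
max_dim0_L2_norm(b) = 0.18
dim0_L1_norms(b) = [0.25, 0.11]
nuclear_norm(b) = 0.20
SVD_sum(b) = [[-0.15, 0.07],[-0.1, 0.04]] + [[0.00, 0.0],  [-0.0, -0.00]]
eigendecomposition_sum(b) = [[-0.16, 0.08],[-0.11, 0.06]] + [[0.01,-0.01], [0.01,-0.02]]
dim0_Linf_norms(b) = [0.15, 0.07]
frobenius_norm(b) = 0.20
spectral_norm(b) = 0.20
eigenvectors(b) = [[-0.81,-0.45], [-0.58,-0.89]]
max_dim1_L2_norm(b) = 0.17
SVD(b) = [[-0.84, -0.55],  [-0.55, 0.84]] @ diag([0.19741920396493962, 0.005065363348226215]) @ [[0.91, -0.41], [-0.41, -0.91]]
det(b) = 0.00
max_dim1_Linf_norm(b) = 0.15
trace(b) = -0.11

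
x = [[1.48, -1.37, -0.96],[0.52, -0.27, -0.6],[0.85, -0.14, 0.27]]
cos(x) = [[0.63,  0.80,  0.46],[-0.09,  1.31,  0.27],[-0.71,  0.55,  1.32]]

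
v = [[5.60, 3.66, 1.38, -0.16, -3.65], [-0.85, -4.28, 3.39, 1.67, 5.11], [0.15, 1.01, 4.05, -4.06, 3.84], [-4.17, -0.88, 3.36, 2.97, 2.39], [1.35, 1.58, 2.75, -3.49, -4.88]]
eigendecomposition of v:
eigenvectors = [[(-0.67+0j), -0.00+0.31j, -0.00-0.31j, (0.22+0j), 0.39+0.00j], [-0.26+0.00j, (-0.32-0.17j), (-0.32+0.17j), -0.90+0.00j, -0.76+0.00j], [(-0.63+0j), -0.22-0.50j, (-0.22+0.5j), 0.25+0.00j, -0.11+0.00j], [(0.07+0j), (-0.67+0j), -0.67-0.00j, (-0.01+0j), (0.01+0j)], [(-0.28+0j), (0.05-0.17j), (0.05+0.17j), (-0.28+0j), 0.52+0.00j]]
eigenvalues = [(6.79+0j), (3.48+4.87j), (3.48-4.87j), (-3.44+0j), (-6.85+0j)]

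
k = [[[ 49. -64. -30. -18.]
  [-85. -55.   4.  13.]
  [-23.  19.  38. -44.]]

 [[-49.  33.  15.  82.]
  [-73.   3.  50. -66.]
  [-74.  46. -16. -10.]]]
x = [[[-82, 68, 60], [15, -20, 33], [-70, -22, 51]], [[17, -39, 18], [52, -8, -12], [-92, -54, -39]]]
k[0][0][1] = -64.0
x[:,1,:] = [[15, -20, 33], [52, -8, -12]]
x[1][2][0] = -92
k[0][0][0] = 49.0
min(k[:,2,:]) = -74.0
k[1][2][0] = -74.0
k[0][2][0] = -23.0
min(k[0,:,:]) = -85.0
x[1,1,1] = -8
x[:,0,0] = [-82, 17]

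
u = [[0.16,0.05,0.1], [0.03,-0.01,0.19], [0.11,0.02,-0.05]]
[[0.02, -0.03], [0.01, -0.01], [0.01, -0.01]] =u @ [[0.09, -0.13], [0.04, -0.06], [0.04, -0.06]]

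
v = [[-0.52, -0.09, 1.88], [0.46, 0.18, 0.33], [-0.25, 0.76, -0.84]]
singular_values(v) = [2.14, 0.8, 0.54]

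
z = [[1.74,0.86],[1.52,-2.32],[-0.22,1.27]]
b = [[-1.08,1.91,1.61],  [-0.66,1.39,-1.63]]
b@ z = [[0.67,-3.32], [1.32,-5.86]]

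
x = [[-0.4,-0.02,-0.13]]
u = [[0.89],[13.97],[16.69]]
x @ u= [[-2.81]]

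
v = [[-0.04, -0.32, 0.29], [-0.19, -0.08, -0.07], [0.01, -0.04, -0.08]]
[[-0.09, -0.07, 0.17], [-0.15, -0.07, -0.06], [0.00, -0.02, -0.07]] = v @[[0.73, 0.15, -0.03], [0.15, 0.34, 0.15], [-0.03, 0.15, 0.75]]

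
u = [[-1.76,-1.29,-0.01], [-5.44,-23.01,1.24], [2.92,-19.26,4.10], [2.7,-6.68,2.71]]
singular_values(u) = [31.09, 7.35, 0.69]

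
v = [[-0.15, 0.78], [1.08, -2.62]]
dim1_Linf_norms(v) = [0.78, 2.62]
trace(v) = -2.77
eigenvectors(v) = [[0.93, -0.27], [0.36, 0.96]]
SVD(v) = [[-0.27, 0.96], [0.96, 0.27]] @ diag([2.9391019739745863, 0.15290384749470592]) @ [[0.37, -0.93], [0.93, 0.37]]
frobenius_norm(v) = 2.94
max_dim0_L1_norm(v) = 3.4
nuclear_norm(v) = 3.09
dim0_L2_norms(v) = [1.09, 2.73]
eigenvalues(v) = [0.15, -2.92]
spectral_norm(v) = 2.94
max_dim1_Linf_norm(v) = 2.62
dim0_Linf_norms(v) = [1.08, 2.62]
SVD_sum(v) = [[-0.29, 0.73], [1.04, -2.63]] + [[0.14, 0.05], [0.04, 0.01]]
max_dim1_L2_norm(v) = 2.83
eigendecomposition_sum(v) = [[0.14,0.04], [0.05,0.02]] + [[-0.29, 0.74], [1.03, -2.64]]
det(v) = -0.45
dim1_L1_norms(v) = [0.93, 3.7]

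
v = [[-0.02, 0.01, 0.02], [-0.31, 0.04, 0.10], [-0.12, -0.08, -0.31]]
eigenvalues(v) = [(-0.01+0.04j), (-0.01-0.04j), (-0.27+0j)]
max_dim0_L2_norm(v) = 0.33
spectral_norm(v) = 0.34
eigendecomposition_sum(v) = [[-0.02+0.02j, 0j, (-0+0j)], [-0.20-0.04j, (0.01+0.02j), -0.01+0.01j], [(0.06-0j), (-0-0.01j), 0.00-0.00j]] + [[-0.02-0.02j, 0.00-0.00j, -0.00-0.00j], [-0.20+0.04j, 0.01-0.02j, -0.01-0.01j], [0.06+0.00j, -0.00+0.01j, 0j]] + [[0.02-0.00j, 0.00+0.00j, 0.02-0.00j], [0.09-0.00j, 0.03+0.00j, (0.12-0j)], [(-0.24+0j), (-0.07-0j), (-0.32+0j)]]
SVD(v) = [[-0.02, 0.09, -1.00], [0.27, 0.96, 0.08], [0.96, -0.27, -0.04]] @ diag([0.3432595622988123, 0.32811613296764014, 0.003560361890268177]) @ [[-0.58, -0.19, -0.79], [-0.81, 0.18, 0.55], [-0.04, -0.96, 0.26]]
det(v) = -0.00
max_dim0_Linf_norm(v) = 0.31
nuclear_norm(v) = 0.67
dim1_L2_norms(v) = [0.03, 0.33, 0.34]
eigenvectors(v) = [[(0.06-0.09j), (0.06+0.09j), (-0.06+0j)], [(0.95+0j), 0.95-0.00j, (-0.36+0j)], [(-0.27+0.07j), (-0.27-0.07j), 0.93+0.00j]]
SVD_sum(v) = [[0.00,0.0,0.0], [-0.05,-0.02,-0.07], [-0.19,-0.06,-0.26]] + [[-0.02, 0.01, 0.02], [-0.26, 0.06, 0.17], [0.07, -0.02, -0.05]] + [[0.0, 0.00, -0.0], [-0.00, -0.0, 0.0], [0.0, 0.00, -0.00]]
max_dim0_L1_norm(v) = 0.45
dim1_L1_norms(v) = [0.05, 0.45, 0.51]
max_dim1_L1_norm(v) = 0.51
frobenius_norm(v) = 0.47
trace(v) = -0.29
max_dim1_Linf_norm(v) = 0.31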